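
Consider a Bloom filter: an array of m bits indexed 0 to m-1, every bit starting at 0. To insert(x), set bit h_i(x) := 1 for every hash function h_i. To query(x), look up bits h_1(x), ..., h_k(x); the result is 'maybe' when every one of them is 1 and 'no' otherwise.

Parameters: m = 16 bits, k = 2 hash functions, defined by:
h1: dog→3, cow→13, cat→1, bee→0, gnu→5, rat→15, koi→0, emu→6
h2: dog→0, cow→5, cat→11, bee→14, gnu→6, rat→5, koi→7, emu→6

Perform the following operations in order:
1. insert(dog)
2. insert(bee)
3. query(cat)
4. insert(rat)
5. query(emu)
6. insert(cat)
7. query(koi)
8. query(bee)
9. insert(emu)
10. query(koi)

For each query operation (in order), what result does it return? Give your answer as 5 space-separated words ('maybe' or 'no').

Answer: no no no maybe no

Derivation:
Start: bits=0000000000000000
Op 1: insert dog -> sets bits 0 3 -> bits=1001000000000000
Op 2: insert bee -> sets bits 0 14 -> bits=1001000000000010
Op 3: query cat -> checks bit1=0, bit11=0 (has a 0) -> no
Op 4: insert rat -> sets bits 5 15 -> bits=1001010000000011
Op 5: query emu -> checks bit6=0 (has a 0) -> no
Op 6: insert cat -> sets bits 1 11 -> bits=1101010000010011
Op 7: query koi -> checks bit0=1, bit7=0 (has a 0) -> no
Op 8: query bee -> checks bit0=1, bit14=1 (all 1) -> maybe
Op 9: insert emu -> sets bits 6 -> bits=1101011000010011
Op 10: query koi -> checks bit0=1, bit7=0 (has a 0) -> no
Query results in order: no no no maybe no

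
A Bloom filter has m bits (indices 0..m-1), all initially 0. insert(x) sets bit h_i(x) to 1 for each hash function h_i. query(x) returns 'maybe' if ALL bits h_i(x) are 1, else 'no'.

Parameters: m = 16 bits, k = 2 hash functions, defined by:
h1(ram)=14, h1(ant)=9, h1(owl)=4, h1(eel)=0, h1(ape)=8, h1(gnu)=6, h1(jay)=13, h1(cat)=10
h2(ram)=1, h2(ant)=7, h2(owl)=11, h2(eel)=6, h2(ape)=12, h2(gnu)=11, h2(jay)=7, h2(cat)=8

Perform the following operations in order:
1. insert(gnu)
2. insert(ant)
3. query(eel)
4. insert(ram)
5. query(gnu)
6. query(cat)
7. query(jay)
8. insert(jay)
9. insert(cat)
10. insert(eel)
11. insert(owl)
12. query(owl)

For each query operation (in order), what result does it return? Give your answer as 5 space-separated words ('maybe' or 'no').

Start: bits=0000000000000000
Op 1: insert gnu -> sets bits 6 11 -> bits=0000001000010000
Op 2: insert ant -> sets bits 7 9 -> bits=0000001101010000
Op 3: query eel -> checks bit0=0, bit6=1 (has a 0) -> no
Op 4: insert ram -> sets bits 1 14 -> bits=0100001101010010
Op 5: query gnu -> checks bit6=1, bit11=1 (all 1) -> maybe
Op 6: query cat -> checks bit8=0, bit10=0 (has a 0) -> no
Op 7: query jay -> checks bit7=1, bit13=0 (has a 0) -> no
Op 8: insert jay -> sets bits 7 13 -> bits=0100001101010110
Op 9: insert cat -> sets bits 8 10 -> bits=0100001111110110
Op 10: insert eel -> sets bits 0 6 -> bits=1100001111110110
Op 11: insert owl -> sets bits 4 11 -> bits=1100101111110110
Op 12: query owl -> checks bit4=1, bit11=1 (all 1) -> maybe
Query results in order: no maybe no no maybe

Answer: no maybe no no maybe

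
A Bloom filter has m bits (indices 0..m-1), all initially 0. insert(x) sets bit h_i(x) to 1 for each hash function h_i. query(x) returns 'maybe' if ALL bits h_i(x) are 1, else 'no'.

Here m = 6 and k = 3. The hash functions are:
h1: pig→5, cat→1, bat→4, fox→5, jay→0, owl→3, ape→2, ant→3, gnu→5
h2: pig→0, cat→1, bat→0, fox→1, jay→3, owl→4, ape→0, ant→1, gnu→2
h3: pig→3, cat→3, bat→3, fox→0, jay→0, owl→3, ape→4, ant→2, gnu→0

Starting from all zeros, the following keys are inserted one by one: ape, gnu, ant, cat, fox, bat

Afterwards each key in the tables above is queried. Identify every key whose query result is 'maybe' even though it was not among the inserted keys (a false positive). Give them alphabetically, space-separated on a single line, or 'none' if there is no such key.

Answer: jay owl pig

Derivation:
Start: bits=000000
After insert 'ape': sets bits 0 2 4 -> bits=101010
After insert 'gnu': sets bits 0 2 5 -> bits=101011
After insert 'ant': sets bits 1 2 3 -> bits=111111
After insert 'cat': sets bits 1 3 -> bits=111111
After insert 'fox': sets bits 0 1 5 -> bits=111111
After insert 'bat': sets bits 0 3 4 -> bits=111111
Not inserted: jay owl pig — query each against bits=111111:
query jay: checks bit0=1, bit3=1 (all 1) -> maybe => FALSE POSITIVE
query owl: checks bit3=1, bit4=1 (all 1) -> maybe => FALSE POSITIVE
query pig: checks bit0=1, bit3=1, bit5=1 (all 1) -> maybe => FALSE POSITIVE
False positives (alphabetical): jay owl pig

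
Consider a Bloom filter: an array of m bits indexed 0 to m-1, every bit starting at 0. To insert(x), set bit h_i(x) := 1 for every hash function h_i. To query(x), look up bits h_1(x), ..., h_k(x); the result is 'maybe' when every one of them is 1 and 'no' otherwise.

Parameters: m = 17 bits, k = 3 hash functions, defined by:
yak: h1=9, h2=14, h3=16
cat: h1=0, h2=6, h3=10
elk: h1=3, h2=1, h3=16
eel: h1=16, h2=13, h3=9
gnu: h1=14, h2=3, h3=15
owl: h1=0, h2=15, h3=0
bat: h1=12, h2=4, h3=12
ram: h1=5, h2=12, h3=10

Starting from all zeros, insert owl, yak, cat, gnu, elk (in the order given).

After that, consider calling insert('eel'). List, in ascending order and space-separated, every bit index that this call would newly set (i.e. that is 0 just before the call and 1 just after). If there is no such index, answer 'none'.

Start: bits=00000000000000000
After insert 'owl': sets bits 0 15 -> bits=10000000000000010
After insert 'yak': sets bits 9 14 16 -> bits=10000000010000111
After insert 'cat': sets bits 0 6 10 -> bits=10000010011000111
After insert 'gnu': sets bits 3 14 15 -> bits=10010010011000111
After insert 'elk': sets bits 1 3 16 -> bits=11010010011000111
insert 'eel' would touch bits 9 13 16; currently bit9=1, bit13=0, bit16=1
Bits that are 0 among those (would change 0->1): 13

Answer: 13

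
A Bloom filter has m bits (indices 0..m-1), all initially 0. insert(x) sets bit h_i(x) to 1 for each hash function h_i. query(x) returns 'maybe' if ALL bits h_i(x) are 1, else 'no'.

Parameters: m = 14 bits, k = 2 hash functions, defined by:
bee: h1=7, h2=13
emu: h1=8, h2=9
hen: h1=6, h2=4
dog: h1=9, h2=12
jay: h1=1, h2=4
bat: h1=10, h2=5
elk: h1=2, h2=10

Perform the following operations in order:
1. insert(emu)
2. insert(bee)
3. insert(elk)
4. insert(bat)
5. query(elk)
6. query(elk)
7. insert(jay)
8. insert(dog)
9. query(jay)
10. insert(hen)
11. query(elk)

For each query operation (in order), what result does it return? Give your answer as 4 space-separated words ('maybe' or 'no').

Answer: maybe maybe maybe maybe

Derivation:
Start: bits=00000000000000
Op 1: insert emu -> sets bits 8 9 -> bits=00000000110000
Op 2: insert bee -> sets bits 7 13 -> bits=00000001110001
Op 3: insert elk -> sets bits 2 10 -> bits=00100001111001
Op 4: insert bat -> sets bits 5 10 -> bits=00100101111001
Op 5: query elk -> checks bit2=1, bit10=1 (all 1) -> maybe
Op 6: query elk -> checks bit2=1, bit10=1 (all 1) -> maybe
Op 7: insert jay -> sets bits 1 4 -> bits=01101101111001
Op 8: insert dog -> sets bits 9 12 -> bits=01101101111011
Op 9: query jay -> checks bit1=1, bit4=1 (all 1) -> maybe
Op 10: insert hen -> sets bits 4 6 -> bits=01101111111011
Op 11: query elk -> checks bit2=1, bit10=1 (all 1) -> maybe
Query results in order: maybe maybe maybe maybe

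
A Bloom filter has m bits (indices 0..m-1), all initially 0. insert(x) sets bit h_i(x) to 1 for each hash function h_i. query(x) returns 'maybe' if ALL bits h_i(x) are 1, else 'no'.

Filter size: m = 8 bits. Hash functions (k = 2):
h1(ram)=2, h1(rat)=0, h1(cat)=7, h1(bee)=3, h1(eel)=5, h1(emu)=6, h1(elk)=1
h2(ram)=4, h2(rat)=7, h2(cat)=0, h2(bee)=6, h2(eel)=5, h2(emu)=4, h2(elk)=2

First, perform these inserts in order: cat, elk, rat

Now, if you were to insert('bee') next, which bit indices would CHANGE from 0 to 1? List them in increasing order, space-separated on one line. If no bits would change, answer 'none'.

Answer: 3 6

Derivation:
Start: bits=00000000
After insert 'cat': sets bits 0 7 -> bits=10000001
After insert 'elk': sets bits 1 2 -> bits=11100001
After insert 'rat': sets bits 0 7 -> bits=11100001
insert 'bee' would touch bits 3 6; currently bit3=0, bit6=0
Bits that are 0 among those (would change 0->1): 3 6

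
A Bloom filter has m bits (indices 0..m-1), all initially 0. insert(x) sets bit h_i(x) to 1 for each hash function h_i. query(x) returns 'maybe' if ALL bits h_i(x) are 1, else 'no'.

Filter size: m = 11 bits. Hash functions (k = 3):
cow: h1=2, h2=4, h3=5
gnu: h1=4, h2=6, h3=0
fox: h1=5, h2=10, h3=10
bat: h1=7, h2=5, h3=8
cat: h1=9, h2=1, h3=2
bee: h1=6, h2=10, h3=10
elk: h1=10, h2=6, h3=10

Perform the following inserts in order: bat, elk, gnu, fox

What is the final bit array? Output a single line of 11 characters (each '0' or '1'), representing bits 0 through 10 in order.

Answer: 10001111101

Derivation:
Start: bits=00000000000
After insert 'bat': sets bits 5 7 8 -> bits=00000101100
After insert 'elk': sets bits 6 10 -> bits=00000111101
After insert 'gnu': sets bits 0 4 6 -> bits=10001111101
After insert 'fox': sets bits 5 10 -> bits=10001111101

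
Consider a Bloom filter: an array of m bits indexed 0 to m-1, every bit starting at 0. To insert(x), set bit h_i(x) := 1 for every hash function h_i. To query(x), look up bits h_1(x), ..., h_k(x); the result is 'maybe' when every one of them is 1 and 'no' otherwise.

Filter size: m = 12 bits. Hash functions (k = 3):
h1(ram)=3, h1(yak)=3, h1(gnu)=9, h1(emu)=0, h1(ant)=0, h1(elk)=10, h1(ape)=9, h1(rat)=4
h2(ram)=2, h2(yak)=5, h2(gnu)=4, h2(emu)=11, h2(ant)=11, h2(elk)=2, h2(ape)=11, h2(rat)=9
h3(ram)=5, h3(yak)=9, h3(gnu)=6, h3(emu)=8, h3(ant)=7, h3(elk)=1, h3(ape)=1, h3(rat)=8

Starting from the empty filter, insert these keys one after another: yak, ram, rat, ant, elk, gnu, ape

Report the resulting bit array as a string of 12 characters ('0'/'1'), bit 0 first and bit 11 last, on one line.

Answer: 111111111111

Derivation:
Start: bits=000000000000
After insert 'yak': sets bits 3 5 9 -> bits=000101000100
After insert 'ram': sets bits 2 3 5 -> bits=001101000100
After insert 'rat': sets bits 4 8 9 -> bits=001111001100
After insert 'ant': sets bits 0 7 11 -> bits=101111011101
After insert 'elk': sets bits 1 2 10 -> bits=111111011111
After insert 'gnu': sets bits 4 6 9 -> bits=111111111111
After insert 'ape': sets bits 1 9 11 -> bits=111111111111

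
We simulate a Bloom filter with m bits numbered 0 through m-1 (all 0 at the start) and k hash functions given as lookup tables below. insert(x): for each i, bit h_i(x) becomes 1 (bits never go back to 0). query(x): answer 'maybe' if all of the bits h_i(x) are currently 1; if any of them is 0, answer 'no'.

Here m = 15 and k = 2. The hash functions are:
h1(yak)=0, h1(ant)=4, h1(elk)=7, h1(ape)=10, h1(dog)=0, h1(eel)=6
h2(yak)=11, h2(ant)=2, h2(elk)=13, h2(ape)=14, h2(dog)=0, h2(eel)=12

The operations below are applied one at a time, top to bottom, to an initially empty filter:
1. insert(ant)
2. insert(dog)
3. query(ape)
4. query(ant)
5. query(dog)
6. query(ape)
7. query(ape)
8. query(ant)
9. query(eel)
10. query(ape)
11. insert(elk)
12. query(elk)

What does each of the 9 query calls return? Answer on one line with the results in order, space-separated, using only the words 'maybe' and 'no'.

Answer: no maybe maybe no no maybe no no maybe

Derivation:
Start: bits=000000000000000
Op 1: insert ant -> sets bits 2 4 -> bits=001010000000000
Op 2: insert dog -> sets bits 0 -> bits=101010000000000
Op 3: query ape -> checks bit10=0, bit14=0 (has a 0) -> no
Op 4: query ant -> checks bit2=1, bit4=1 (all 1) -> maybe
Op 5: query dog -> checks bit0=1 (all 1) -> maybe
Op 6: query ape -> checks bit10=0, bit14=0 (has a 0) -> no
Op 7: query ape -> checks bit10=0, bit14=0 (has a 0) -> no
Op 8: query ant -> checks bit2=1, bit4=1 (all 1) -> maybe
Op 9: query eel -> checks bit6=0, bit12=0 (has a 0) -> no
Op 10: query ape -> checks bit10=0, bit14=0 (has a 0) -> no
Op 11: insert elk -> sets bits 7 13 -> bits=101010010000010
Op 12: query elk -> checks bit7=1, bit13=1 (all 1) -> maybe
Query results in order: no maybe maybe no no maybe no no maybe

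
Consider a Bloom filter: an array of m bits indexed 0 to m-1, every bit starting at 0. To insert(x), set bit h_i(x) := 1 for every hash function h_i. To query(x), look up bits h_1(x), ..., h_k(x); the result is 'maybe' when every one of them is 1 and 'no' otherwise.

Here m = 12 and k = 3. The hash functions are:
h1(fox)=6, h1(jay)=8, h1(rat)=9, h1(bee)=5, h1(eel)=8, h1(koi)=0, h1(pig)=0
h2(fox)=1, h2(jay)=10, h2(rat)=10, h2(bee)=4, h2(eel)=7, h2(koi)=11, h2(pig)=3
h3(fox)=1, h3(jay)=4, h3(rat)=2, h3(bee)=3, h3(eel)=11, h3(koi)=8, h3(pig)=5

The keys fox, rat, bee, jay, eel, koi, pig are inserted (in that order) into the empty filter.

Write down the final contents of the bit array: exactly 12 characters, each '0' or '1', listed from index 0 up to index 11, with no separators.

Answer: 111111111111

Derivation:
Start: bits=000000000000
After insert 'fox': sets bits 1 6 -> bits=010000100000
After insert 'rat': sets bits 2 9 10 -> bits=011000100110
After insert 'bee': sets bits 3 4 5 -> bits=011111100110
After insert 'jay': sets bits 4 8 10 -> bits=011111101110
After insert 'eel': sets bits 7 8 11 -> bits=011111111111
After insert 'koi': sets bits 0 8 11 -> bits=111111111111
After insert 'pig': sets bits 0 3 5 -> bits=111111111111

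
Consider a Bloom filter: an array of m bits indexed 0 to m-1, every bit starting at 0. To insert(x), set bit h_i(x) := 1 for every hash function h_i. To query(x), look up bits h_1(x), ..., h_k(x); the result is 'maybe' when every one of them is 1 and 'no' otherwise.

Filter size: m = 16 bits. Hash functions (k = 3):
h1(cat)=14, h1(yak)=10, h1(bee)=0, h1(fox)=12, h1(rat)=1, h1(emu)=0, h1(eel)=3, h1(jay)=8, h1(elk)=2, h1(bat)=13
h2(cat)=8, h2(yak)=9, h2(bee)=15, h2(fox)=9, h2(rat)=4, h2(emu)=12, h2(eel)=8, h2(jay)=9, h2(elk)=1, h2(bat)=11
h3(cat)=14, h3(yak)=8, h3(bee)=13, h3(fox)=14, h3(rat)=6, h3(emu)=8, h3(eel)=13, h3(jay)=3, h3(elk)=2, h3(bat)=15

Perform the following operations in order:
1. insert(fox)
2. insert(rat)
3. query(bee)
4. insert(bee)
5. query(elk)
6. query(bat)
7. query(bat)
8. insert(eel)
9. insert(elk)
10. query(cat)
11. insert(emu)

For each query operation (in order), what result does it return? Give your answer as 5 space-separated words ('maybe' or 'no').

Answer: no no no no maybe

Derivation:
Start: bits=0000000000000000
Op 1: insert fox -> sets bits 9 12 14 -> bits=0000000001001010
Op 2: insert rat -> sets bits 1 4 6 -> bits=0100101001001010
Op 3: query bee -> checks bit0=0, bit13=0, bit15=0 (has a 0) -> no
Op 4: insert bee -> sets bits 0 13 15 -> bits=1100101001001111
Op 5: query elk -> checks bit1=1, bit2=0 (has a 0) -> no
Op 6: query bat -> checks bit11=0, bit13=1, bit15=1 (has a 0) -> no
Op 7: query bat -> checks bit11=0, bit13=1, bit15=1 (has a 0) -> no
Op 8: insert eel -> sets bits 3 8 13 -> bits=1101101011001111
Op 9: insert elk -> sets bits 1 2 -> bits=1111101011001111
Op 10: query cat -> checks bit8=1, bit14=1 (all 1) -> maybe
Op 11: insert emu -> sets bits 0 8 12 -> bits=1111101011001111
Query results in order: no no no no maybe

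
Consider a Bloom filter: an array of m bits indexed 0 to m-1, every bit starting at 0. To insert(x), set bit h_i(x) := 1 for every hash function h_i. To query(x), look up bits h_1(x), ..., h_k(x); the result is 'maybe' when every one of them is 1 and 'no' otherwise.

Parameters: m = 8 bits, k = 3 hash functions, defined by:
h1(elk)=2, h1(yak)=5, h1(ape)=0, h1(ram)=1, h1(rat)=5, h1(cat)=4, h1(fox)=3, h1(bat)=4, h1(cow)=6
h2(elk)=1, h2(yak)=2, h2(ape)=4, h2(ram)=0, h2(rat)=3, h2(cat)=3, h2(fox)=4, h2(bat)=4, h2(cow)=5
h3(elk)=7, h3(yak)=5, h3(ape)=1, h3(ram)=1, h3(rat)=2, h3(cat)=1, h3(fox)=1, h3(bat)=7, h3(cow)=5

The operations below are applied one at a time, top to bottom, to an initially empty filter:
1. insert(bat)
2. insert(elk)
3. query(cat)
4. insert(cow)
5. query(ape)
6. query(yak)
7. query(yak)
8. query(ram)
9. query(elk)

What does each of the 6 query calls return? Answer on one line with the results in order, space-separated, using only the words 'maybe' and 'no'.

Answer: no no maybe maybe no maybe

Derivation:
Start: bits=00000000
Op 1: insert bat -> sets bits 4 7 -> bits=00001001
Op 2: insert elk -> sets bits 1 2 7 -> bits=01101001
Op 3: query cat -> checks bit1=1, bit3=0, bit4=1 (has a 0) -> no
Op 4: insert cow -> sets bits 5 6 -> bits=01101111
Op 5: query ape -> checks bit0=0, bit1=1, bit4=1 (has a 0) -> no
Op 6: query yak -> checks bit2=1, bit5=1 (all 1) -> maybe
Op 7: query yak -> checks bit2=1, bit5=1 (all 1) -> maybe
Op 8: query ram -> checks bit0=0, bit1=1 (has a 0) -> no
Op 9: query elk -> checks bit1=1, bit2=1, bit7=1 (all 1) -> maybe
Query results in order: no no maybe maybe no maybe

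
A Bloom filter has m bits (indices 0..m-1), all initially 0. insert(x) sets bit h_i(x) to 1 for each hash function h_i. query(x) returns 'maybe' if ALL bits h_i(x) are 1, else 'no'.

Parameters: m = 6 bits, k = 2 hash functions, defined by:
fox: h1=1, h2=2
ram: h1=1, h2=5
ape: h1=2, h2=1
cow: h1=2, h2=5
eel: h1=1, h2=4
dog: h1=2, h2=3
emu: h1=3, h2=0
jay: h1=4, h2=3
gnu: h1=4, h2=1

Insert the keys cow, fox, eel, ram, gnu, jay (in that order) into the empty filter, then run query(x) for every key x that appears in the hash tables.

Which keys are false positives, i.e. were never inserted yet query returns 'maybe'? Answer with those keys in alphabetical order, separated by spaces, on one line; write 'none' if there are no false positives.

Answer: ape dog

Derivation:
Start: bits=000000
After insert 'cow': sets bits 2 5 -> bits=001001
After insert 'fox': sets bits 1 2 -> bits=011001
After insert 'eel': sets bits 1 4 -> bits=011011
After insert 'ram': sets bits 1 5 -> bits=011011
After insert 'gnu': sets bits 1 4 -> bits=011011
After insert 'jay': sets bits 3 4 -> bits=011111
Not inserted: ape dog emu — query each against bits=011111:
query ape: checks bit1=1, bit2=1 (all 1) -> maybe => FALSE POSITIVE
query dog: checks bit2=1, bit3=1 (all 1) -> maybe => FALSE POSITIVE
query emu: checks bit0=0, bit3=1 (has a 0) -> no => not a false positive
False positives (alphabetical): ape dog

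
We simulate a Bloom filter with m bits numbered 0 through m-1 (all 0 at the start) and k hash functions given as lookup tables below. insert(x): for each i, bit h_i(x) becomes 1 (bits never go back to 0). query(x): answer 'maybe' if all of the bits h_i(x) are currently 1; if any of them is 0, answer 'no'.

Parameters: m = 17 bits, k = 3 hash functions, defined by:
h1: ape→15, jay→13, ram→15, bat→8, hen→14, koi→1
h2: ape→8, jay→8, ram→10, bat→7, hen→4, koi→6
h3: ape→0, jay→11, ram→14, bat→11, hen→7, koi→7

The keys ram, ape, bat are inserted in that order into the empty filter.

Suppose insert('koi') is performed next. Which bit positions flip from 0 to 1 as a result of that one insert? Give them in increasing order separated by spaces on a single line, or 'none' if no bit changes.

Start: bits=00000000000000000
After insert 'ram': sets bits 10 14 15 -> bits=00000000001000110
After insert 'ape': sets bits 0 8 15 -> bits=10000000101000110
After insert 'bat': sets bits 7 8 11 -> bits=10000001101100110
insert 'koi' would touch bits 1 6 7; currently bit1=0, bit6=0, bit7=1
Bits that are 0 among those (would change 0->1): 1 6

Answer: 1 6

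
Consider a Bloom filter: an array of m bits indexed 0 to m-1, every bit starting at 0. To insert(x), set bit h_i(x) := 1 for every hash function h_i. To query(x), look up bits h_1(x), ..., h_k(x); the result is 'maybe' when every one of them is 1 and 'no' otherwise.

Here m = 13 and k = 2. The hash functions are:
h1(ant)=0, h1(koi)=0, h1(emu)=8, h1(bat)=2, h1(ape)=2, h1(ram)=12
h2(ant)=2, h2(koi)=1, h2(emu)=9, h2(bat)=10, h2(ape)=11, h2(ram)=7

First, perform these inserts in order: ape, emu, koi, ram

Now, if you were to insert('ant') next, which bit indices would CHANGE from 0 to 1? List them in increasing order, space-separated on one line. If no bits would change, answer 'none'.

Answer: none

Derivation:
Start: bits=0000000000000
After insert 'ape': sets bits 2 11 -> bits=0010000000010
After insert 'emu': sets bits 8 9 -> bits=0010000011010
After insert 'koi': sets bits 0 1 -> bits=1110000011010
After insert 'ram': sets bits 7 12 -> bits=1110000111011
insert 'ant' would touch bits 0 2; currently bit0=1, bit2=1
Bits that are 0 among those (would change 0->1): none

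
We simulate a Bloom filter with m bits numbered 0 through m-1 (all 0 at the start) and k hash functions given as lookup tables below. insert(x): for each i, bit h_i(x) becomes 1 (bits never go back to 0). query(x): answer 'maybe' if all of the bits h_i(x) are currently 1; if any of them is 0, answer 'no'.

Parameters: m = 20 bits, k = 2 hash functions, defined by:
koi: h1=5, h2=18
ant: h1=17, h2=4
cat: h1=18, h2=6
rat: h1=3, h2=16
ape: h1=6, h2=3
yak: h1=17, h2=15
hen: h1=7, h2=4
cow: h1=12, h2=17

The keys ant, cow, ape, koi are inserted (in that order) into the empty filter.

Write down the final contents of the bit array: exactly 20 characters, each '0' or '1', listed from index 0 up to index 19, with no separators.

Answer: 00011110000010000110

Derivation:
Start: bits=00000000000000000000
After insert 'ant': sets bits 4 17 -> bits=00001000000000000100
After insert 'cow': sets bits 12 17 -> bits=00001000000010000100
After insert 'ape': sets bits 3 6 -> bits=00011010000010000100
After insert 'koi': sets bits 5 18 -> bits=00011110000010000110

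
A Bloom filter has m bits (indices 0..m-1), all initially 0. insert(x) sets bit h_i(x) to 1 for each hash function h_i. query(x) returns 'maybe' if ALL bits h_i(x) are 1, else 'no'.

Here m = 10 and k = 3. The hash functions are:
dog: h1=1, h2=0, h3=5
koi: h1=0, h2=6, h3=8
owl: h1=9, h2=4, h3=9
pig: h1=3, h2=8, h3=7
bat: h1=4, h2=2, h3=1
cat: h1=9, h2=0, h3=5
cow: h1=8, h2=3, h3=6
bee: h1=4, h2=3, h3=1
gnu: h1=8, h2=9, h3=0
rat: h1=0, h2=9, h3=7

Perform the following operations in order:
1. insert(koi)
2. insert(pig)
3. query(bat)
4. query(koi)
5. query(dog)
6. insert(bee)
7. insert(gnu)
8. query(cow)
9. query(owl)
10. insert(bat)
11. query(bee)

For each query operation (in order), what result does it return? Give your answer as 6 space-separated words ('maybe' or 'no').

Start: bits=0000000000
Op 1: insert koi -> sets bits 0 6 8 -> bits=1000001010
Op 2: insert pig -> sets bits 3 7 8 -> bits=1001001110
Op 3: query bat -> checks bit1=0, bit2=0, bit4=0 (has a 0) -> no
Op 4: query koi -> checks bit0=1, bit6=1, bit8=1 (all 1) -> maybe
Op 5: query dog -> checks bit0=1, bit1=0, bit5=0 (has a 0) -> no
Op 6: insert bee -> sets bits 1 3 4 -> bits=1101101110
Op 7: insert gnu -> sets bits 0 8 9 -> bits=1101101111
Op 8: query cow -> checks bit3=1, bit6=1, bit8=1 (all 1) -> maybe
Op 9: query owl -> checks bit4=1, bit9=1 (all 1) -> maybe
Op 10: insert bat -> sets bits 1 2 4 -> bits=1111101111
Op 11: query bee -> checks bit1=1, bit3=1, bit4=1 (all 1) -> maybe
Query results in order: no maybe no maybe maybe maybe

Answer: no maybe no maybe maybe maybe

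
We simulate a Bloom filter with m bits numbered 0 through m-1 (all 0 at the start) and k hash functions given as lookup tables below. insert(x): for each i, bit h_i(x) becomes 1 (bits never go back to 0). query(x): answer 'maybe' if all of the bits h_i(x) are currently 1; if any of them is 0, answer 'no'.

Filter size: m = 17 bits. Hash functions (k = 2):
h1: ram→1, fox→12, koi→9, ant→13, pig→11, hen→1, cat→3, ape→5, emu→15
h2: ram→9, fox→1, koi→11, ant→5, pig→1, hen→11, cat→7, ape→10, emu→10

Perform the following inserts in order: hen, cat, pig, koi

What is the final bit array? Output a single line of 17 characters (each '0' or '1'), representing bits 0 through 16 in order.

Start: bits=00000000000000000
After insert 'hen': sets bits 1 11 -> bits=01000000000100000
After insert 'cat': sets bits 3 7 -> bits=01010001000100000
After insert 'pig': sets bits 1 11 -> bits=01010001000100000
After insert 'koi': sets bits 9 11 -> bits=01010001010100000

Answer: 01010001010100000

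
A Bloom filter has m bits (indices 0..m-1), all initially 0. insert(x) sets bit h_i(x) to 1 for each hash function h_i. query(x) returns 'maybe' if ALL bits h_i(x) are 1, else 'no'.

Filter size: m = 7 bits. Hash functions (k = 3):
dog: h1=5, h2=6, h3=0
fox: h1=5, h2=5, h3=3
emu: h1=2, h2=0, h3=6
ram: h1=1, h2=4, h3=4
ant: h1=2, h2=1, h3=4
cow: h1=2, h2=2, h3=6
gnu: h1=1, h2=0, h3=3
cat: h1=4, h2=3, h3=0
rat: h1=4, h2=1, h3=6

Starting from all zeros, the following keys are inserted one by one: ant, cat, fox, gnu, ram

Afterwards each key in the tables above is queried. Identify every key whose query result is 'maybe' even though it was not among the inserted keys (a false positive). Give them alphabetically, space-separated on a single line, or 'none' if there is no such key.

Start: bits=0000000
After insert 'ant': sets bits 1 2 4 -> bits=0110100
After insert 'cat': sets bits 0 3 4 -> bits=1111100
After insert 'fox': sets bits 3 5 -> bits=1111110
After insert 'gnu': sets bits 0 1 3 -> bits=1111110
After insert 'ram': sets bits 1 4 -> bits=1111110
Not inserted: cow dog emu rat — query each against bits=1111110:
query cow: checks bit2=1, bit6=0 (has a 0) -> no => not a false positive
query dog: checks bit0=1, bit5=1, bit6=0 (has a 0) -> no => not a false positive
query emu: checks bit0=1, bit2=1, bit6=0 (has a 0) -> no => not a false positive
query rat: checks bit1=1, bit4=1, bit6=0 (has a 0) -> no => not a false positive
False positives (alphabetical): none

Answer: none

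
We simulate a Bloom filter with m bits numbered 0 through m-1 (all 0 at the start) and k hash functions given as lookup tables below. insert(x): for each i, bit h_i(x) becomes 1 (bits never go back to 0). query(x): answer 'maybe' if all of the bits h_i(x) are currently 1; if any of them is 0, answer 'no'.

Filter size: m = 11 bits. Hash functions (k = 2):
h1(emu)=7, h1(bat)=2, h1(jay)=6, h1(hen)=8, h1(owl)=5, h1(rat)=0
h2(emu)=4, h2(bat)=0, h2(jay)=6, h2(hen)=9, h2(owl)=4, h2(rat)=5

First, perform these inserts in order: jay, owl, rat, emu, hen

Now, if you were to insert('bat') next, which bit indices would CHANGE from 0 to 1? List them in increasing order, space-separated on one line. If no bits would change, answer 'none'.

Answer: 2

Derivation:
Start: bits=00000000000
After insert 'jay': sets bits 6 -> bits=00000010000
After insert 'owl': sets bits 4 5 -> bits=00001110000
After insert 'rat': sets bits 0 5 -> bits=10001110000
After insert 'emu': sets bits 4 7 -> bits=10001111000
After insert 'hen': sets bits 8 9 -> bits=10001111110
insert 'bat' would touch bits 0 2; currently bit0=1, bit2=0
Bits that are 0 among those (would change 0->1): 2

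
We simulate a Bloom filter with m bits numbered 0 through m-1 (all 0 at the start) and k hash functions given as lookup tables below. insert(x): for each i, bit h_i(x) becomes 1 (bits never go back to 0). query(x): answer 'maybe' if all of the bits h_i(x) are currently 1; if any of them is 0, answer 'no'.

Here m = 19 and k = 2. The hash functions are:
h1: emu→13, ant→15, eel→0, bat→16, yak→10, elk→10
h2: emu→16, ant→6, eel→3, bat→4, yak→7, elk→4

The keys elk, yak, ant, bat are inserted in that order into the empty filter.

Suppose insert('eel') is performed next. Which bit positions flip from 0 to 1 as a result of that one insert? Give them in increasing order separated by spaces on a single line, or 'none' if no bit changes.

Start: bits=0000000000000000000
After insert 'elk': sets bits 4 10 -> bits=0000100000100000000
After insert 'yak': sets bits 7 10 -> bits=0000100100100000000
After insert 'ant': sets bits 6 15 -> bits=0000101100100001000
After insert 'bat': sets bits 4 16 -> bits=0000101100100001100
insert 'eel' would touch bits 0 3; currently bit0=0, bit3=0
Bits that are 0 among those (would change 0->1): 0 3

Answer: 0 3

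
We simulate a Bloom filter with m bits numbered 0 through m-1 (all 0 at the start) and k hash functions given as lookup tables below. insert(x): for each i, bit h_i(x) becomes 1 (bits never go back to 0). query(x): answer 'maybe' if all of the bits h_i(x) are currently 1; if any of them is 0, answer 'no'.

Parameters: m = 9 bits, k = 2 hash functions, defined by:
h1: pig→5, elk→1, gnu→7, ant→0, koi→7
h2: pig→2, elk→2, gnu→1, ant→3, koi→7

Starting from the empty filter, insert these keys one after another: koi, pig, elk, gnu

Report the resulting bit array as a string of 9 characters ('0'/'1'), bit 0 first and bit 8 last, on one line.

Start: bits=000000000
After insert 'koi': sets bits 7 -> bits=000000010
After insert 'pig': sets bits 2 5 -> bits=001001010
After insert 'elk': sets bits 1 2 -> bits=011001010
After insert 'gnu': sets bits 1 7 -> bits=011001010

Answer: 011001010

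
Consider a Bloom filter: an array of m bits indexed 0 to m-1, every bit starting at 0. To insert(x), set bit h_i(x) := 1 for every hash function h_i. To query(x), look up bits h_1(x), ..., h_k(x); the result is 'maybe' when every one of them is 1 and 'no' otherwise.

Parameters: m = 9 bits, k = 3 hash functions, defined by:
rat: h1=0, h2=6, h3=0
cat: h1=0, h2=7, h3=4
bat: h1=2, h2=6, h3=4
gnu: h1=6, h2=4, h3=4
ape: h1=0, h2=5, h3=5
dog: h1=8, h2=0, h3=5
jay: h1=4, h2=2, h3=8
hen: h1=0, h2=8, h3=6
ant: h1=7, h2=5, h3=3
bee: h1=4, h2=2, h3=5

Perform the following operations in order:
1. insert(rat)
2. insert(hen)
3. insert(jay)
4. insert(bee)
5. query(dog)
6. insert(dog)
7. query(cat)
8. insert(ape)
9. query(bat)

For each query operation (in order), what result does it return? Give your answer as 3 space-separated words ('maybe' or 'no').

Start: bits=000000000
Op 1: insert rat -> sets bits 0 6 -> bits=100000100
Op 2: insert hen -> sets bits 0 6 8 -> bits=100000101
Op 3: insert jay -> sets bits 2 4 8 -> bits=101010101
Op 4: insert bee -> sets bits 2 4 5 -> bits=101011101
Op 5: query dog -> checks bit0=1, bit5=1, bit8=1 (all 1) -> maybe
Op 6: insert dog -> sets bits 0 5 8 -> bits=101011101
Op 7: query cat -> checks bit0=1, bit4=1, bit7=0 (has a 0) -> no
Op 8: insert ape -> sets bits 0 5 -> bits=101011101
Op 9: query bat -> checks bit2=1, bit4=1, bit6=1 (all 1) -> maybe
Query results in order: maybe no maybe

Answer: maybe no maybe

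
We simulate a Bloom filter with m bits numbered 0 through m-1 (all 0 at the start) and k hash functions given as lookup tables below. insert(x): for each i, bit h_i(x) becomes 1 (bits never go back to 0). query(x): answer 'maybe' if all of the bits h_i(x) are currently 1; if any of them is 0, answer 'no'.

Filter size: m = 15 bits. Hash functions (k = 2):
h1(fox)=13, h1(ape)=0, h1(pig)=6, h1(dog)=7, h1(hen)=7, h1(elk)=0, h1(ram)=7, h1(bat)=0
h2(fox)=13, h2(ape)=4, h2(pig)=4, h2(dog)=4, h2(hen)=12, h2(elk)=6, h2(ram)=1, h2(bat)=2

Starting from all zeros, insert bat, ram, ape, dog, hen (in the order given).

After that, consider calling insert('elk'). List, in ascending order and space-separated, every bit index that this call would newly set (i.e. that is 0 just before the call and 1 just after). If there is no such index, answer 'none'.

Answer: 6

Derivation:
Start: bits=000000000000000
After insert 'bat': sets bits 0 2 -> bits=101000000000000
After insert 'ram': sets bits 1 7 -> bits=111000010000000
After insert 'ape': sets bits 0 4 -> bits=111010010000000
After insert 'dog': sets bits 4 7 -> bits=111010010000000
After insert 'hen': sets bits 7 12 -> bits=111010010000100
insert 'elk' would touch bits 0 6; currently bit0=1, bit6=0
Bits that are 0 among those (would change 0->1): 6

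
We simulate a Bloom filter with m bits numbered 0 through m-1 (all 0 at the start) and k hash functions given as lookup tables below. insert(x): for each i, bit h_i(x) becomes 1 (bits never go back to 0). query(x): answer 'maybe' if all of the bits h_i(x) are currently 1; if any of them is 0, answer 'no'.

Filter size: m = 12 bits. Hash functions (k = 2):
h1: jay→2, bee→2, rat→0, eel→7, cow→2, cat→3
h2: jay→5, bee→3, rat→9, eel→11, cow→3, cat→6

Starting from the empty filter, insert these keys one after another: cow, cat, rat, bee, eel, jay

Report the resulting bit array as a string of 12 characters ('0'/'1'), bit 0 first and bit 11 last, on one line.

Answer: 101101110101

Derivation:
Start: bits=000000000000
After insert 'cow': sets bits 2 3 -> bits=001100000000
After insert 'cat': sets bits 3 6 -> bits=001100100000
After insert 'rat': sets bits 0 9 -> bits=101100100100
After insert 'bee': sets bits 2 3 -> bits=101100100100
After insert 'eel': sets bits 7 11 -> bits=101100110101
After insert 'jay': sets bits 2 5 -> bits=101101110101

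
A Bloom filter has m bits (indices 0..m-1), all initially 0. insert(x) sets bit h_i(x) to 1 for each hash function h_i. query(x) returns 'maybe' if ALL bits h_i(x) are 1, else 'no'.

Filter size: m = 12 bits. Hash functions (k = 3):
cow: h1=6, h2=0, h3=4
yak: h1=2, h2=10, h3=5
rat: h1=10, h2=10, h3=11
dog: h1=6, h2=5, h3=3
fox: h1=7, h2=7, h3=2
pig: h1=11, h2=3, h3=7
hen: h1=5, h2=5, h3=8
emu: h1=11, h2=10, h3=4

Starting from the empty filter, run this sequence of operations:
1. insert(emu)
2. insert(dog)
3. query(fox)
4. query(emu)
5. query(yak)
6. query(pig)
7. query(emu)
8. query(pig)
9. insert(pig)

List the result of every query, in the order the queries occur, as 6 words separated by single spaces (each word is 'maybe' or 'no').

Start: bits=000000000000
Op 1: insert emu -> sets bits 4 10 11 -> bits=000010000011
Op 2: insert dog -> sets bits 3 5 6 -> bits=000111100011
Op 3: query fox -> checks bit2=0, bit7=0 (has a 0) -> no
Op 4: query emu -> checks bit4=1, bit10=1, bit11=1 (all 1) -> maybe
Op 5: query yak -> checks bit2=0, bit5=1, bit10=1 (has a 0) -> no
Op 6: query pig -> checks bit3=1, bit7=0, bit11=1 (has a 0) -> no
Op 7: query emu -> checks bit4=1, bit10=1, bit11=1 (all 1) -> maybe
Op 8: query pig -> checks bit3=1, bit7=0, bit11=1 (has a 0) -> no
Op 9: insert pig -> sets bits 3 7 11 -> bits=000111110011
Query results in order: no maybe no no maybe no

Answer: no maybe no no maybe no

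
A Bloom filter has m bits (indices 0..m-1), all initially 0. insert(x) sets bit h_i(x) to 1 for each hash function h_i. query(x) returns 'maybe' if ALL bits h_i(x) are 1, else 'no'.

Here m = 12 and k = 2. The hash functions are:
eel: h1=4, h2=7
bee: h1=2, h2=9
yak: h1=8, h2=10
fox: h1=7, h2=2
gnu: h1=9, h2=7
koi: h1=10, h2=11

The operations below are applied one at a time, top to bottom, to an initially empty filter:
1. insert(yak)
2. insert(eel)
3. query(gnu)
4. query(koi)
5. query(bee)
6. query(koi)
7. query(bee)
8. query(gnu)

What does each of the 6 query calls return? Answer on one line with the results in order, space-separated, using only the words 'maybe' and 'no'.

Start: bits=000000000000
Op 1: insert yak -> sets bits 8 10 -> bits=000000001010
Op 2: insert eel -> sets bits 4 7 -> bits=000010011010
Op 3: query gnu -> checks bit7=1, bit9=0 (has a 0) -> no
Op 4: query koi -> checks bit10=1, bit11=0 (has a 0) -> no
Op 5: query bee -> checks bit2=0, bit9=0 (has a 0) -> no
Op 6: query koi -> checks bit10=1, bit11=0 (has a 0) -> no
Op 7: query bee -> checks bit2=0, bit9=0 (has a 0) -> no
Op 8: query gnu -> checks bit7=1, bit9=0 (has a 0) -> no
Query results in order: no no no no no no

Answer: no no no no no no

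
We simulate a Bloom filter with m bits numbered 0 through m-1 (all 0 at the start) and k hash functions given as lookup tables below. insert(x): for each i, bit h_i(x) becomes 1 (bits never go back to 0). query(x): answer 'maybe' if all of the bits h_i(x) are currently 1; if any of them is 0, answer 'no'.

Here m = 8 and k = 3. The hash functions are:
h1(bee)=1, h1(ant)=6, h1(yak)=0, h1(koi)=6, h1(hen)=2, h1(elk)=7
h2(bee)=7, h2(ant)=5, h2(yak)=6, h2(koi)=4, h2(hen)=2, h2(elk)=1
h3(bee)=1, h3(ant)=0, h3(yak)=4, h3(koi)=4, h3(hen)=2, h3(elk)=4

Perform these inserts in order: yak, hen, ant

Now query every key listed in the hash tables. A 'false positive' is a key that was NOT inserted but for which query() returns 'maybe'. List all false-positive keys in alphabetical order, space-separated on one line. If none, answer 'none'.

Start: bits=00000000
After insert 'yak': sets bits 0 4 6 -> bits=10001010
After insert 'hen': sets bits 2 -> bits=10101010
After insert 'ant': sets bits 0 5 6 -> bits=10101110
Not inserted: bee elk koi — query each against bits=10101110:
query bee: checks bit1=0, bit7=0 (has a 0) -> no => not a false positive
query elk: checks bit1=0, bit4=1, bit7=0 (has a 0) -> no => not a false positive
query koi: checks bit4=1, bit6=1 (all 1) -> maybe => FALSE POSITIVE
False positives (alphabetical): koi

Answer: koi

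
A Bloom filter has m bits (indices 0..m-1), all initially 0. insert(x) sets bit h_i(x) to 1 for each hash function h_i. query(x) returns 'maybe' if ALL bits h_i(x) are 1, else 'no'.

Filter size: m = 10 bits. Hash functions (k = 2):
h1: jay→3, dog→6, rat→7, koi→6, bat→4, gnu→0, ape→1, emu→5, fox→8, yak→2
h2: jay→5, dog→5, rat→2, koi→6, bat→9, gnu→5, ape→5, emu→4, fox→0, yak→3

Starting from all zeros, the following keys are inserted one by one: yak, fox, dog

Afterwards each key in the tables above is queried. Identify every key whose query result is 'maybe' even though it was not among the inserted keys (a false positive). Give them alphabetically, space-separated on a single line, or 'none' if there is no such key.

Answer: gnu jay koi

Derivation:
Start: bits=0000000000
After insert 'yak': sets bits 2 3 -> bits=0011000000
After insert 'fox': sets bits 0 8 -> bits=1011000010
After insert 'dog': sets bits 5 6 -> bits=1011011010
Not inserted: ape bat emu gnu jay koi rat — query each against bits=1011011010:
query ape: checks bit1=0, bit5=1 (has a 0) -> no => not a false positive
query bat: checks bit4=0, bit9=0 (has a 0) -> no => not a false positive
query emu: checks bit4=0, bit5=1 (has a 0) -> no => not a false positive
query gnu: checks bit0=1, bit5=1 (all 1) -> maybe => FALSE POSITIVE
query jay: checks bit3=1, bit5=1 (all 1) -> maybe => FALSE POSITIVE
query koi: checks bit6=1 (all 1) -> maybe => FALSE POSITIVE
query rat: checks bit2=1, bit7=0 (has a 0) -> no => not a false positive
False positives (alphabetical): gnu jay koi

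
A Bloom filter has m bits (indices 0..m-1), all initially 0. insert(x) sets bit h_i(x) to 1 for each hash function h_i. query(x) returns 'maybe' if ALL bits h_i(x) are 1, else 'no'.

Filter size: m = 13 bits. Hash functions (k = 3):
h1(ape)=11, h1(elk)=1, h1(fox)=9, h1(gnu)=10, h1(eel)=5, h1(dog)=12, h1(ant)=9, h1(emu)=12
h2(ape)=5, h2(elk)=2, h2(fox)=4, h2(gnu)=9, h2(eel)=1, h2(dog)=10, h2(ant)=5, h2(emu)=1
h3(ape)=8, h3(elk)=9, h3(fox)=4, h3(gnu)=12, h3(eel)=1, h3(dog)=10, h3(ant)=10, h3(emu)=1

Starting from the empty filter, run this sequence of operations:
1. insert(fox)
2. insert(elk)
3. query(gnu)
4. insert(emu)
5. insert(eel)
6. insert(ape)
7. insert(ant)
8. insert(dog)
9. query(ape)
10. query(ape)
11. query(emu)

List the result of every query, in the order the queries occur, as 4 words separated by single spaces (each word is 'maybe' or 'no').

Start: bits=0000000000000
Op 1: insert fox -> sets bits 4 9 -> bits=0000100001000
Op 2: insert elk -> sets bits 1 2 9 -> bits=0110100001000
Op 3: query gnu -> checks bit9=1, bit10=0, bit12=0 (has a 0) -> no
Op 4: insert emu -> sets bits 1 12 -> bits=0110100001001
Op 5: insert eel -> sets bits 1 5 -> bits=0110110001001
Op 6: insert ape -> sets bits 5 8 11 -> bits=0110110011011
Op 7: insert ant -> sets bits 5 9 10 -> bits=0110110011111
Op 8: insert dog -> sets bits 10 12 -> bits=0110110011111
Op 9: query ape -> checks bit5=1, bit8=1, bit11=1 (all 1) -> maybe
Op 10: query ape -> checks bit5=1, bit8=1, bit11=1 (all 1) -> maybe
Op 11: query emu -> checks bit1=1, bit12=1 (all 1) -> maybe
Query results in order: no maybe maybe maybe

Answer: no maybe maybe maybe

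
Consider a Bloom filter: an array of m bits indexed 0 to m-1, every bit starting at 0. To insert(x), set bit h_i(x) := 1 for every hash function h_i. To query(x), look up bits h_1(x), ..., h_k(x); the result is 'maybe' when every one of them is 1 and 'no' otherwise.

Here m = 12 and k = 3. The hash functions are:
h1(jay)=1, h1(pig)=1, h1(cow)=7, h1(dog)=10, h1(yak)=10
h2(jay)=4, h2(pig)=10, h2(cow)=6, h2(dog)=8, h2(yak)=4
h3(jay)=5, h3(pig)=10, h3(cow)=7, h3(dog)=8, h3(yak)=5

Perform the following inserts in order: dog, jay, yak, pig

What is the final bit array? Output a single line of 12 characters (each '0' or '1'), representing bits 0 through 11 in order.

Start: bits=000000000000
After insert 'dog': sets bits 8 10 -> bits=000000001010
After insert 'jay': sets bits 1 4 5 -> bits=010011001010
After insert 'yak': sets bits 4 5 10 -> bits=010011001010
After insert 'pig': sets bits 1 10 -> bits=010011001010

Answer: 010011001010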